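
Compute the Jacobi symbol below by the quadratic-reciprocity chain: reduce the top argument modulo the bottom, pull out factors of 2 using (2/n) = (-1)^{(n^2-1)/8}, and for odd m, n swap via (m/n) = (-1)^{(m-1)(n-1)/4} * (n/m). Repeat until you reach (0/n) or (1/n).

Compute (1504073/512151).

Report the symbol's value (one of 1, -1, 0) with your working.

(1504073/512151) = (479771/512151)   [reduce mod 512151]
reciprocity: (479771/512151) = -1·(512151/479771) since 479771 mod 4 = 3, 512151 mod 4 = 3; sign now -1
(512151/479771) = (32380/479771)   [reduce mod 479771]
32380 = 2^2·8095; (2/479771) = -1 since 479771 mod 8 = 3, so (32380/479771) = (-1)^2·(8095/479771); sign now -1
reciprocity: (8095/479771) = -1·(479771/8095) since 8095 mod 4 = 3, 479771 mod 4 = 3; sign now +1
(479771/8095) = (2166/8095)   [reduce mod 8095]
2166 = 2^1·1083; (2/8095) = +1 since 8095 mod 8 = 7, so (2166/8095) = (+1)^1·(1083/8095); sign now +1
reciprocity: (1083/8095) = -1·(8095/1083) since 1083 mod 4 = 3, 8095 mod 4 = 3; sign now -1
(8095/1083) = (514/1083)   [reduce mod 1083]
514 = 2^1·257; (2/1083) = -1 since 1083 mod 8 = 3, so (514/1083) = (-1)^1·(257/1083); sign now +1
reciprocity: (257/1083) = +1·(1083/257) since 257 mod 4 = 1, 1083 mod 4 = 3; sign now +1
(1083/257) = (55/257)   [reduce mod 257]
reciprocity: (55/257) = +1·(257/55) since 55 mod 4 = 3, 257 mod 4 = 1; sign now +1
(257/55) = (37/55)   [reduce mod 55]
reciprocity: (37/55) = +1·(55/37) since 37 mod 4 = 1, 55 mod 4 = 3; sign now +1
(55/37) = (18/37)   [reduce mod 37]
18 = 2^1·9; (2/37) = -1 since 37 mod 8 = 5, so (18/37) = (-1)^1·(9/37); sign now -1
reciprocity: (9/37) = +1·(37/9) since 9 mod 4 = 1, 37 mod 4 = 1; sign now -1
(37/9) = (1/9)   [reduce mod 9]
(1/9) = 1; final value = sign = -1

-1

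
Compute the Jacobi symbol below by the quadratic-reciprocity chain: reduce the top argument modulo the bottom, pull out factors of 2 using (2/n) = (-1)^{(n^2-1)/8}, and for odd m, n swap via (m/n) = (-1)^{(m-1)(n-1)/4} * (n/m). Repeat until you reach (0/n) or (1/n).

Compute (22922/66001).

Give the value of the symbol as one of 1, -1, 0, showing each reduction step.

-1

22922 = 2^1·11461; (2/66001) = +1 since 66001 mod 8 = 1, so (22922/66001) = (+1)^1·(11461/66001); sign now +1
reciprocity: (11461/66001) = +1·(66001/11461) since 11461 mod 4 = 1, 66001 mod 4 = 1; sign now +1
(66001/11461) = (8696/11461)   [reduce mod 11461]
8696 = 2^3·1087; (2/11461) = -1 since 11461 mod 8 = 5, so (8696/11461) = (-1)^3·(1087/11461); sign now -1
reciprocity: (1087/11461) = +1·(11461/1087) since 1087 mod 4 = 3, 11461 mod 4 = 1; sign now -1
(11461/1087) = (591/1087)   [reduce mod 1087]
reciprocity: (591/1087) = -1·(1087/591) since 591 mod 4 = 3, 1087 mod 4 = 3; sign now +1
(1087/591) = (496/591)   [reduce mod 591]
496 = 2^4·31; (2/591) = +1 since 591 mod 8 = 7, so (496/591) = (+1)^4·(31/591); sign now +1
reciprocity: (31/591) = -1·(591/31) since 31 mod 4 = 3, 591 mod 4 = 3; sign now -1
(591/31) = (2/31)   [reduce mod 31]
2 = 2^1·1; (2/31) = +1 since 31 mod 8 = 7, so (2/31) = (+1)^1·(1/31); sign now -1
(1/31) = 1; final value = sign = -1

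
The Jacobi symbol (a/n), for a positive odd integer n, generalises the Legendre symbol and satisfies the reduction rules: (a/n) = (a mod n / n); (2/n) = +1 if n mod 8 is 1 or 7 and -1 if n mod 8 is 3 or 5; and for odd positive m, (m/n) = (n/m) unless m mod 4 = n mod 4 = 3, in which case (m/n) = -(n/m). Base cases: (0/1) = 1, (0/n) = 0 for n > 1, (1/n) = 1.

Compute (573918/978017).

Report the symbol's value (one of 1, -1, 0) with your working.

factor out 2^1: 573918 = 2^1·286959; with 978017 mod 8 = 1, (2/978017) = +1; sign now +1; continue with (286959/978017)
flip (286959/978017) -> (978017/286959): both odd, 286959 mod 4 = 3, 978017 mod 4 = 1, so the flip contributes +1; sign now +1
(978017/286959): 978017 mod 286959 = 117140, so (978017/286959) = (117140/286959)
factor out 2^2: 117140 = 2^2·29285; with 286959 mod 8 = 7, (2/286959) = +1; sign now +1; continue with (29285/286959)
flip (29285/286959) -> (286959/29285): both odd, 29285 mod 4 = 1, 286959 mod 4 = 3, so the flip contributes +1; sign now +1
(286959/29285): 286959 mod 29285 = 23394, so (286959/29285) = (23394/29285)
factor out 2^1: 23394 = 2^1·11697; with 29285 mod 8 = 5, (2/29285) = -1; sign now -1; continue with (11697/29285)
flip (11697/29285) -> (29285/11697): both odd, 11697 mod 4 = 1, 29285 mod 4 = 1, so the flip contributes +1; sign now -1
(29285/11697): 29285 mod 11697 = 5891, so (29285/11697) = (5891/11697)
flip (5891/11697) -> (11697/5891): both odd, 5891 mod 4 = 3, 11697 mod 4 = 1, so the flip contributes +1; sign now -1
(11697/5891): 11697 mod 5891 = 5806, so (11697/5891) = (5806/5891)
factor out 2^1: 5806 = 2^1·2903; with 5891 mod 8 = 3, (2/5891) = -1; sign now +1; continue with (2903/5891)
flip (2903/5891) -> (5891/2903): both odd, 2903 mod 4 = 3, 5891 mod 4 = 3, so the flip contributes -1; sign now -1
(5891/2903): 5891 mod 2903 = 85, so (5891/2903) = (85/2903)
flip (85/2903) -> (2903/85): both odd, 85 mod 4 = 1, 2903 mod 4 = 3, so the flip contributes +1; sign now -1
(2903/85): 2903 mod 85 = 13, so (2903/85) = (13/85)
flip (13/85) -> (85/13): both odd, 13 mod 4 = 1, 85 mod 4 = 1, so the flip contributes +1; sign now -1
(85/13): 85 mod 13 = 7, so (85/13) = (7/13)
flip (7/13) -> (13/7): both odd, 7 mod 4 = 3, 13 mod 4 = 1, so the flip contributes +1; sign now -1
(13/7): 13 mod 7 = 6, so (13/7) = (6/7)
factor out 2^1: 6 = 2^1·3; with 7 mod 8 = 7, (2/7) = +1; sign now -1; continue with (3/7)
flip (3/7) -> (7/3): both odd, 3 mod 4 = 3, 7 mod 4 = 3, so the flip contributes -1; sign now +1
(7/3): 7 mod 3 = 1, so (7/3) = (1/3)
reached (1/3) = 1, so the symbol is +1

1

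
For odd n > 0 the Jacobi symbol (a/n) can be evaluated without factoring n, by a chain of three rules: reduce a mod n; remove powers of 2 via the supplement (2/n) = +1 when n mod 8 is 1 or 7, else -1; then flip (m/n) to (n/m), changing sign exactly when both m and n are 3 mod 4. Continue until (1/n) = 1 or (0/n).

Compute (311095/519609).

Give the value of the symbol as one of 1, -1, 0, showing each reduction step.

reciprocity: (311095/519609) = +1·(519609/311095) since 311095 mod 4 = 3, 519609 mod 4 = 1; sign now +1
(519609/311095) = (208514/311095)   [reduce mod 311095]
208514 = 2^1·104257; (2/311095) = +1 since 311095 mod 8 = 7, so (208514/311095) = (+1)^1·(104257/311095); sign now +1
reciprocity: (104257/311095) = +1·(311095/104257) since 104257 mod 4 = 1, 311095 mod 4 = 3; sign now +1
(311095/104257) = (102581/104257)   [reduce mod 104257]
reciprocity: (102581/104257) = +1·(104257/102581) since 102581 mod 4 = 1, 104257 mod 4 = 1; sign now +1
(104257/102581) = (1676/102581)   [reduce mod 102581]
1676 = 2^2·419; (2/102581) = -1 since 102581 mod 8 = 5, so (1676/102581) = (-1)^2·(419/102581); sign now +1
reciprocity: (419/102581) = +1·(102581/419) since 419 mod 4 = 3, 102581 mod 4 = 1; sign now +1
(102581/419) = (345/419)   [reduce mod 419]
reciprocity: (345/419) = +1·(419/345) since 345 mod 4 = 1, 419 mod 4 = 3; sign now +1
(419/345) = (74/345)   [reduce mod 345]
74 = 2^1·37; (2/345) = +1 since 345 mod 8 = 1, so (74/345) = (+1)^1·(37/345); sign now +1
reciprocity: (37/345) = +1·(345/37) since 37 mod 4 = 1, 345 mod 4 = 1; sign now +1
(345/37) = (12/37)   [reduce mod 37]
12 = 2^2·3; (2/37) = -1 since 37 mod 8 = 5, so (12/37) = (-1)^2·(3/37); sign now +1
reciprocity: (3/37) = +1·(37/3) since 3 mod 4 = 3, 37 mod 4 = 1; sign now +1
(37/3) = (1/3)   [reduce mod 3]
(1/3) = 1; final value = sign = +1

1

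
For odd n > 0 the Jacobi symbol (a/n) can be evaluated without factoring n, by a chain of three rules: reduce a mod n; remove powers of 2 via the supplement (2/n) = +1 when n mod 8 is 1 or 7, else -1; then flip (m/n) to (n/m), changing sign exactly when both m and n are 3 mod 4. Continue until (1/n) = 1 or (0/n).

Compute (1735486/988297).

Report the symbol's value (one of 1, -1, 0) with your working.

1

(1735486/988297): 1735486 mod 988297 = 747189, so (1735486/988297) = (747189/988297)
flip (747189/988297) -> (988297/747189): both odd, 747189 mod 4 = 1, 988297 mod 4 = 1, so the flip contributes +1; sign now +1
(988297/747189): 988297 mod 747189 = 241108, so (988297/747189) = (241108/747189)
factor out 2^2: 241108 = 2^2·60277; with 747189 mod 8 = 5, (2/747189) = -1; sign now +1; continue with (60277/747189)
flip (60277/747189) -> (747189/60277): both odd, 60277 mod 4 = 1, 747189 mod 4 = 1, so the flip contributes +1; sign now +1
(747189/60277): 747189 mod 60277 = 23865, so (747189/60277) = (23865/60277)
flip (23865/60277) -> (60277/23865): both odd, 23865 mod 4 = 1, 60277 mod 4 = 1, so the flip contributes +1; sign now +1
(60277/23865): 60277 mod 23865 = 12547, so (60277/23865) = (12547/23865)
flip (12547/23865) -> (23865/12547): both odd, 12547 mod 4 = 3, 23865 mod 4 = 1, so the flip contributes +1; sign now +1
(23865/12547): 23865 mod 12547 = 11318, so (23865/12547) = (11318/12547)
factor out 2^1: 11318 = 2^1·5659; with 12547 mod 8 = 3, (2/12547) = -1; sign now -1; continue with (5659/12547)
flip (5659/12547) -> (12547/5659): both odd, 5659 mod 4 = 3, 12547 mod 4 = 3, so the flip contributes -1; sign now +1
(12547/5659): 12547 mod 5659 = 1229, so (12547/5659) = (1229/5659)
flip (1229/5659) -> (5659/1229): both odd, 1229 mod 4 = 1, 5659 mod 4 = 3, so the flip contributes +1; sign now +1
(5659/1229): 5659 mod 1229 = 743, so (5659/1229) = (743/1229)
flip (743/1229) -> (1229/743): both odd, 743 mod 4 = 3, 1229 mod 4 = 1, so the flip contributes +1; sign now +1
(1229/743): 1229 mod 743 = 486, so (1229/743) = (486/743)
factor out 2^1: 486 = 2^1·243; with 743 mod 8 = 7, (2/743) = +1; sign now +1; continue with (243/743)
flip (243/743) -> (743/243): both odd, 243 mod 4 = 3, 743 mod 4 = 3, so the flip contributes -1; sign now -1
(743/243): 743 mod 243 = 14, so (743/243) = (14/243)
factor out 2^1: 14 = 2^1·7; with 243 mod 8 = 3, (2/243) = -1; sign now +1; continue with (7/243)
flip (7/243) -> (243/7): both odd, 7 mod 4 = 3, 243 mod 4 = 3, so the flip contributes -1; sign now -1
(243/7): 243 mod 7 = 5, so (243/7) = (5/7)
flip (5/7) -> (7/5): both odd, 5 mod 4 = 1, 7 mod 4 = 3, so the flip contributes +1; sign now -1
(7/5): 7 mod 5 = 2, so (7/5) = (2/5)
factor out 2^1: 2 = 2^1·1; with 5 mod 8 = 5, (2/5) = -1; sign now +1; continue with (1/5)
reached (1/5) = 1, so the symbol is +1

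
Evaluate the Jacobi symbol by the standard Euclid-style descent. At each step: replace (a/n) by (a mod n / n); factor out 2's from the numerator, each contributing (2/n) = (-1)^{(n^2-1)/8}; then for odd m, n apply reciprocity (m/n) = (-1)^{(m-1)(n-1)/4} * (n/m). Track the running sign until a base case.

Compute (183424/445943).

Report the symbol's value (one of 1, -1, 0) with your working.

1

183424 = 2^7·1433; (2/445943) = +1 since 445943 mod 8 = 7, so (183424/445943) = (+1)^7·(1433/445943); sign now +1
reciprocity: (1433/445943) = +1·(445943/1433) since 1433 mod 4 = 1, 445943 mod 4 = 3; sign now +1
(445943/1433) = (280/1433)   [reduce mod 1433]
280 = 2^3·35; (2/1433) = +1 since 1433 mod 8 = 1, so (280/1433) = (+1)^3·(35/1433); sign now +1
reciprocity: (35/1433) = +1·(1433/35) since 35 mod 4 = 3, 1433 mod 4 = 1; sign now +1
(1433/35) = (33/35)   [reduce mod 35]
reciprocity: (33/35) = +1·(35/33) since 33 mod 4 = 1, 35 mod 4 = 3; sign now +1
(35/33) = (2/33)   [reduce mod 33]
2 = 2^1·1; (2/33) = +1 since 33 mod 8 = 1, so (2/33) = (+1)^1·(1/33); sign now +1
(1/33) = 1; final value = sign = +1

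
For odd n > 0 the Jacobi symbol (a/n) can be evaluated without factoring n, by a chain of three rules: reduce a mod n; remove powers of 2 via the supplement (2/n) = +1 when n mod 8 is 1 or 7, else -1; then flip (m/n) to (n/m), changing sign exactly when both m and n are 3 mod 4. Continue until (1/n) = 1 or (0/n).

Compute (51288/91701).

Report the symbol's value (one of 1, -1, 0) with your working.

0

factor out 2^3: 51288 = 2^3·6411; with 91701 mod 8 = 5, (2/91701) = -1; sign now -1; continue with (6411/91701)
flip (6411/91701) -> (91701/6411): both odd, 6411 mod 4 = 3, 91701 mod 4 = 1, so the flip contributes +1; sign now -1
(91701/6411): 91701 mod 6411 = 1947, so (91701/6411) = (1947/6411)
flip (1947/6411) -> (6411/1947): both odd, 1947 mod 4 = 3, 6411 mod 4 = 3, so the flip contributes -1; sign now +1
(6411/1947): 6411 mod 1947 = 570, so (6411/1947) = (570/1947)
factor out 2^1: 570 = 2^1·285; with 1947 mod 8 = 3, (2/1947) = -1; sign now -1; continue with (285/1947)
flip (285/1947) -> (1947/285): both odd, 285 mod 4 = 1, 1947 mod 4 = 3, so the flip contributes +1; sign now -1
(1947/285): 1947 mod 285 = 237, so (1947/285) = (237/285)
flip (237/285) -> (285/237): both odd, 237 mod 4 = 1, 285 mod 4 = 1, so the flip contributes +1; sign now -1
(285/237): 285 mod 237 = 48, so (285/237) = (48/237)
factor out 2^4: 48 = 2^4·3; with 237 mod 8 = 5, (2/237) = -1; sign now -1; continue with (3/237)
flip (3/237) -> (237/3): both odd, 3 mod 4 = 3, 237 mod 4 = 1, so the flip contributes +1; sign now -1
(237/3): 237 mod 3 = 0, so (237/3) = (0/3)
reached (0/3); gcd(a, n) > 1, so (0/3) = 0 and the symbol is 0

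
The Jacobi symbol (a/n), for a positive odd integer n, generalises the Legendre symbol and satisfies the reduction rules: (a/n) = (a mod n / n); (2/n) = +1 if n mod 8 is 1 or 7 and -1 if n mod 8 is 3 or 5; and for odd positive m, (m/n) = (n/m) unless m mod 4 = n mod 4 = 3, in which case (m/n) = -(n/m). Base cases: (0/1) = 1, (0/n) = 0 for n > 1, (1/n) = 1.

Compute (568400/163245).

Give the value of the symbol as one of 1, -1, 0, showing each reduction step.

0

(568400/163245) = (78665/163245)   [reduce mod 163245]
reciprocity: (78665/163245) = +1·(163245/78665) since 78665 mod 4 = 1, 163245 mod 4 = 1; sign now +1
(163245/78665) = (5915/78665)   [reduce mod 78665]
reciprocity: (5915/78665) = +1·(78665/5915) since 5915 mod 4 = 3, 78665 mod 4 = 1; sign now +1
(78665/5915) = (1770/5915)   [reduce mod 5915]
1770 = 2^1·885; (2/5915) = -1 since 5915 mod 8 = 3, so (1770/5915) = (-1)^1·(885/5915); sign now -1
reciprocity: (885/5915) = +1·(5915/885) since 885 mod 4 = 1, 5915 mod 4 = 3; sign now -1
(5915/885) = (605/885)   [reduce mod 885]
reciprocity: (605/885) = +1·(885/605) since 605 mod 4 = 1, 885 mod 4 = 1; sign now -1
(885/605) = (280/605)   [reduce mod 605]
280 = 2^3·35; (2/605) = -1 since 605 mod 8 = 5, so (280/605) = (-1)^3·(35/605); sign now +1
reciprocity: (35/605) = +1·(605/35) since 35 mod 4 = 3, 605 mod 4 = 1; sign now +1
(605/35) = (10/35)   [reduce mod 35]
10 = 2^1·5; (2/35) = -1 since 35 mod 8 = 3, so (10/35) = (-1)^1·(5/35); sign now -1
reciprocity: (5/35) = +1·(35/5) since 5 mod 4 = 1, 35 mod 4 = 3; sign now -1
(35/5) = (0/5)   [reduce mod 5]
(0/5) = 0   [gcd(a, n) > 1]; final value = 0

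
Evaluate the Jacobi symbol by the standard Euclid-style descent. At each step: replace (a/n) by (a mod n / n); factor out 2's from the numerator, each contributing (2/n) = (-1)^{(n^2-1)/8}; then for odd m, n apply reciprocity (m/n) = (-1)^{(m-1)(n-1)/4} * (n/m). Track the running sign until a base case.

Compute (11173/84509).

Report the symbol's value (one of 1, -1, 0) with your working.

1

flip (11173/84509) -> (84509/11173): both odd, 11173 mod 4 = 1, 84509 mod 4 = 1, so the flip contributes +1; sign now +1
(84509/11173): 84509 mod 11173 = 6298, so (84509/11173) = (6298/11173)
factor out 2^1: 6298 = 2^1·3149; with 11173 mod 8 = 5, (2/11173) = -1; sign now -1; continue with (3149/11173)
flip (3149/11173) -> (11173/3149): both odd, 3149 mod 4 = 1, 11173 mod 4 = 1, so the flip contributes +1; sign now -1
(11173/3149): 11173 mod 3149 = 1726, so (11173/3149) = (1726/3149)
factor out 2^1: 1726 = 2^1·863; with 3149 mod 8 = 5, (2/3149) = -1; sign now +1; continue with (863/3149)
flip (863/3149) -> (3149/863): both odd, 863 mod 4 = 3, 3149 mod 4 = 1, so the flip contributes +1; sign now +1
(3149/863): 3149 mod 863 = 560, so (3149/863) = (560/863)
factor out 2^4: 560 = 2^4·35; with 863 mod 8 = 7, (2/863) = +1; sign now +1; continue with (35/863)
flip (35/863) -> (863/35): both odd, 35 mod 4 = 3, 863 mod 4 = 3, so the flip contributes -1; sign now -1
(863/35): 863 mod 35 = 23, so (863/35) = (23/35)
flip (23/35) -> (35/23): both odd, 23 mod 4 = 3, 35 mod 4 = 3, so the flip contributes -1; sign now +1
(35/23): 35 mod 23 = 12, so (35/23) = (12/23)
factor out 2^2: 12 = 2^2·3; with 23 mod 8 = 7, (2/23) = +1; sign now +1; continue with (3/23)
flip (3/23) -> (23/3): both odd, 3 mod 4 = 3, 23 mod 4 = 3, so the flip contributes -1; sign now -1
(23/3): 23 mod 3 = 2, so (23/3) = (2/3)
factor out 2^1: 2 = 2^1·1; with 3 mod 8 = 3, (2/3) = -1; sign now +1; continue with (1/3)
reached (1/3) = 1, so the symbol is +1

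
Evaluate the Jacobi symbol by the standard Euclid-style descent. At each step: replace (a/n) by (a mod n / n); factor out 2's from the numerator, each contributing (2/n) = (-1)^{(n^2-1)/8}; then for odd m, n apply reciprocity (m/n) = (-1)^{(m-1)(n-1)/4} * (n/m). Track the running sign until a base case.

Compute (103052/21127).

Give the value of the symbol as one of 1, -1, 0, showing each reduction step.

-1

(103052/21127) = (18544/21127)   [reduce mod 21127]
18544 = 2^4·1159; (2/21127) = +1 since 21127 mod 8 = 7, so (18544/21127) = (+1)^4·(1159/21127); sign now +1
reciprocity: (1159/21127) = -1·(21127/1159) since 1159 mod 4 = 3, 21127 mod 4 = 3; sign now -1
(21127/1159) = (265/1159)   [reduce mod 1159]
reciprocity: (265/1159) = +1·(1159/265) since 265 mod 4 = 1, 1159 mod 4 = 3; sign now -1
(1159/265) = (99/265)   [reduce mod 265]
reciprocity: (99/265) = +1·(265/99) since 99 mod 4 = 3, 265 mod 4 = 1; sign now -1
(265/99) = (67/99)   [reduce mod 99]
reciprocity: (67/99) = -1·(99/67) since 67 mod 4 = 3, 99 mod 4 = 3; sign now +1
(99/67) = (32/67)   [reduce mod 67]
32 = 2^5·1; (2/67) = -1 since 67 mod 8 = 3, so (32/67) = (-1)^5·(1/67); sign now -1
(1/67) = 1; final value = sign = -1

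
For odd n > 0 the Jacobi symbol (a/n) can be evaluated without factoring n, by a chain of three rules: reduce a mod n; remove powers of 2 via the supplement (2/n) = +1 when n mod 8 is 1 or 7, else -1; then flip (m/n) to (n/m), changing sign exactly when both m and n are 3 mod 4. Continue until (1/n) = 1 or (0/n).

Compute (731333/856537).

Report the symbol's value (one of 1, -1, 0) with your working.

reciprocity: (731333/856537) = +1·(856537/731333) since 731333 mod 4 = 1, 856537 mod 4 = 1; sign now +1
(856537/731333) = (125204/731333)   [reduce mod 731333]
125204 = 2^2·31301; (2/731333) = -1 since 731333 mod 8 = 5, so (125204/731333) = (-1)^2·(31301/731333); sign now +1
reciprocity: (31301/731333) = +1·(731333/31301) since 31301 mod 4 = 1, 731333 mod 4 = 1; sign now +1
(731333/31301) = (11410/31301)   [reduce mod 31301]
11410 = 2^1·5705; (2/31301) = -1 since 31301 mod 8 = 5, so (11410/31301) = (-1)^1·(5705/31301); sign now -1
reciprocity: (5705/31301) = +1·(31301/5705) since 5705 mod 4 = 1, 31301 mod 4 = 1; sign now -1
(31301/5705) = (2776/5705)   [reduce mod 5705]
2776 = 2^3·347; (2/5705) = +1 since 5705 mod 8 = 1, so (2776/5705) = (+1)^3·(347/5705); sign now -1
reciprocity: (347/5705) = +1·(5705/347) since 347 mod 4 = 3, 5705 mod 4 = 1; sign now -1
(5705/347) = (153/347)   [reduce mod 347]
reciprocity: (153/347) = +1·(347/153) since 153 mod 4 = 1, 347 mod 4 = 3; sign now -1
(347/153) = (41/153)   [reduce mod 153]
reciprocity: (41/153) = +1·(153/41) since 41 mod 4 = 1, 153 mod 4 = 1; sign now -1
(153/41) = (30/41)   [reduce mod 41]
30 = 2^1·15; (2/41) = +1 since 41 mod 8 = 1, so (30/41) = (+1)^1·(15/41); sign now -1
reciprocity: (15/41) = +1·(41/15) since 15 mod 4 = 3, 41 mod 4 = 1; sign now -1
(41/15) = (11/15)   [reduce mod 15]
reciprocity: (11/15) = -1·(15/11) since 11 mod 4 = 3, 15 mod 4 = 3; sign now +1
(15/11) = (4/11)   [reduce mod 11]
4 = 2^2·1; (2/11) = -1 since 11 mod 8 = 3, so (4/11) = (-1)^2·(1/11); sign now +1
(1/11) = 1; final value = sign = +1

1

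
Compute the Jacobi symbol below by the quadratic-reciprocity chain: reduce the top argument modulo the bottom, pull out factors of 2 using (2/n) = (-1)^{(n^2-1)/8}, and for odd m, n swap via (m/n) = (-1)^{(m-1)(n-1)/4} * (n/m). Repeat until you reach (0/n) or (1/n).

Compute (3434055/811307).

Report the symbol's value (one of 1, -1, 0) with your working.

-1

(3434055/811307) = (188827/811307)   [reduce mod 811307]
reciprocity: (188827/811307) = -1·(811307/188827) since 188827 mod 4 = 3, 811307 mod 4 = 3; sign now -1
(811307/188827) = (55999/188827)   [reduce mod 188827]
reciprocity: (55999/188827) = -1·(188827/55999) since 55999 mod 4 = 3, 188827 mod 4 = 3; sign now +1
(188827/55999) = (20830/55999)   [reduce mod 55999]
20830 = 2^1·10415; (2/55999) = +1 since 55999 mod 8 = 7, so (20830/55999) = (+1)^1·(10415/55999); sign now +1
reciprocity: (10415/55999) = -1·(55999/10415) since 10415 mod 4 = 3, 55999 mod 4 = 3; sign now -1
(55999/10415) = (3924/10415)   [reduce mod 10415]
3924 = 2^2·981; (2/10415) = +1 since 10415 mod 8 = 7, so (3924/10415) = (+1)^2·(981/10415); sign now -1
reciprocity: (981/10415) = +1·(10415/981) since 981 mod 4 = 1, 10415 mod 4 = 3; sign now -1
(10415/981) = (605/981)   [reduce mod 981]
reciprocity: (605/981) = +1·(981/605) since 605 mod 4 = 1, 981 mod 4 = 1; sign now -1
(981/605) = (376/605)   [reduce mod 605]
376 = 2^3·47; (2/605) = -1 since 605 mod 8 = 5, so (376/605) = (-1)^3·(47/605); sign now +1
reciprocity: (47/605) = +1·(605/47) since 47 mod 4 = 3, 605 mod 4 = 1; sign now +1
(605/47) = (41/47)   [reduce mod 47]
reciprocity: (41/47) = +1·(47/41) since 41 mod 4 = 1, 47 mod 4 = 3; sign now +1
(47/41) = (6/41)   [reduce mod 41]
6 = 2^1·3; (2/41) = +1 since 41 mod 8 = 1, so (6/41) = (+1)^1·(3/41); sign now +1
reciprocity: (3/41) = +1·(41/3) since 3 mod 4 = 3, 41 mod 4 = 1; sign now +1
(41/3) = (2/3)   [reduce mod 3]
2 = 2^1·1; (2/3) = -1 since 3 mod 8 = 3, so (2/3) = (-1)^1·(1/3); sign now -1
(1/3) = 1; final value = sign = -1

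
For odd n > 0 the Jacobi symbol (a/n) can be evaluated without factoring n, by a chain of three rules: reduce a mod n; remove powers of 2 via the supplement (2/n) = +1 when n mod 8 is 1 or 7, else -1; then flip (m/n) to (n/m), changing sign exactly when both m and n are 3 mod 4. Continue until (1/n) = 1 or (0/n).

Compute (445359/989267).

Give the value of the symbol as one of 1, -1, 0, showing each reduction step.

-1

reciprocity: (445359/989267) = -1·(989267/445359) since 445359 mod 4 = 3, 989267 mod 4 = 3; sign now -1
(989267/445359) = (98549/445359)   [reduce mod 445359]
reciprocity: (98549/445359) = +1·(445359/98549) since 98549 mod 4 = 1, 445359 mod 4 = 3; sign now -1
(445359/98549) = (51163/98549)   [reduce mod 98549]
reciprocity: (51163/98549) = +1·(98549/51163) since 51163 mod 4 = 3, 98549 mod 4 = 1; sign now -1
(98549/51163) = (47386/51163)   [reduce mod 51163]
47386 = 2^1·23693; (2/51163) = -1 since 51163 mod 8 = 3, so (47386/51163) = (-1)^1·(23693/51163); sign now +1
reciprocity: (23693/51163) = +1·(51163/23693) since 23693 mod 4 = 1, 51163 mod 4 = 3; sign now +1
(51163/23693) = (3777/23693)   [reduce mod 23693]
reciprocity: (3777/23693) = +1·(23693/3777) since 3777 mod 4 = 1, 23693 mod 4 = 1; sign now +1
(23693/3777) = (1031/3777)   [reduce mod 3777]
reciprocity: (1031/3777) = +1·(3777/1031) since 1031 mod 4 = 3, 3777 mod 4 = 1; sign now +1
(3777/1031) = (684/1031)   [reduce mod 1031]
684 = 2^2·171; (2/1031) = +1 since 1031 mod 8 = 7, so (684/1031) = (+1)^2·(171/1031); sign now +1
reciprocity: (171/1031) = -1·(1031/171) since 171 mod 4 = 3, 1031 mod 4 = 3; sign now -1
(1031/171) = (5/171)   [reduce mod 171]
reciprocity: (5/171) = +1·(171/5) since 5 mod 4 = 1, 171 mod 4 = 3; sign now -1
(171/5) = (1/5)   [reduce mod 5]
(1/5) = 1; final value = sign = -1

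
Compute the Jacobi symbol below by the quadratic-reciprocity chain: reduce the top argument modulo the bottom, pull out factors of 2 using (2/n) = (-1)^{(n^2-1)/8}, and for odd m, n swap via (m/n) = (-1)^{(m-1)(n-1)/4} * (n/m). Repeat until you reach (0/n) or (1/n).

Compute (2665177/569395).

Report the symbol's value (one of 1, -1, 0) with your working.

1

(2665177/569395) = (387597/569395)   [reduce mod 569395]
reciprocity: (387597/569395) = +1·(569395/387597) since 387597 mod 4 = 1, 569395 mod 4 = 3; sign now +1
(569395/387597) = (181798/387597)   [reduce mod 387597]
181798 = 2^1·90899; (2/387597) = -1 since 387597 mod 8 = 5, so (181798/387597) = (-1)^1·(90899/387597); sign now -1
reciprocity: (90899/387597) = +1·(387597/90899) since 90899 mod 4 = 3, 387597 mod 4 = 1; sign now -1
(387597/90899) = (24001/90899)   [reduce mod 90899]
reciprocity: (24001/90899) = +1·(90899/24001) since 24001 mod 4 = 1, 90899 mod 4 = 3; sign now -1
(90899/24001) = (18896/24001)   [reduce mod 24001]
18896 = 2^4·1181; (2/24001) = +1 since 24001 mod 8 = 1, so (18896/24001) = (+1)^4·(1181/24001); sign now -1
reciprocity: (1181/24001) = +1·(24001/1181) since 1181 mod 4 = 1, 24001 mod 4 = 1; sign now -1
(24001/1181) = (381/1181)   [reduce mod 1181]
reciprocity: (381/1181) = +1·(1181/381) since 381 mod 4 = 1, 1181 mod 4 = 1; sign now -1
(1181/381) = (38/381)   [reduce mod 381]
38 = 2^1·19; (2/381) = -1 since 381 mod 8 = 5, so (38/381) = (-1)^1·(19/381); sign now +1
reciprocity: (19/381) = +1·(381/19) since 19 mod 4 = 3, 381 mod 4 = 1; sign now +1
(381/19) = (1/19)   [reduce mod 19]
(1/19) = 1; final value = sign = +1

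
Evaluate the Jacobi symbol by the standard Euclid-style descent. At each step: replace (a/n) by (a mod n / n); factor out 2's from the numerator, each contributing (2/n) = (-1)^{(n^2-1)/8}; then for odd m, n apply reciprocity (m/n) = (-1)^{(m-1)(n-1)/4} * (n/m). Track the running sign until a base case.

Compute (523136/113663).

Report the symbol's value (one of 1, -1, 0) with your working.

1

(523136/113663) = (68484/113663)   [reduce mod 113663]
68484 = 2^2·17121; (2/113663) = +1 since 113663 mod 8 = 7, so (68484/113663) = (+1)^2·(17121/113663); sign now +1
reciprocity: (17121/113663) = +1·(113663/17121) since 17121 mod 4 = 1, 113663 mod 4 = 3; sign now +1
(113663/17121) = (10937/17121)   [reduce mod 17121]
reciprocity: (10937/17121) = +1·(17121/10937) since 10937 mod 4 = 1, 17121 mod 4 = 1; sign now +1
(17121/10937) = (6184/10937)   [reduce mod 10937]
6184 = 2^3·773; (2/10937) = +1 since 10937 mod 8 = 1, so (6184/10937) = (+1)^3·(773/10937); sign now +1
reciprocity: (773/10937) = +1·(10937/773) since 773 mod 4 = 1, 10937 mod 4 = 1; sign now +1
(10937/773) = (115/773)   [reduce mod 773]
reciprocity: (115/773) = +1·(773/115) since 115 mod 4 = 3, 773 mod 4 = 1; sign now +1
(773/115) = (83/115)   [reduce mod 115]
reciprocity: (83/115) = -1·(115/83) since 83 mod 4 = 3, 115 mod 4 = 3; sign now -1
(115/83) = (32/83)   [reduce mod 83]
32 = 2^5·1; (2/83) = -1 since 83 mod 8 = 3, so (32/83) = (-1)^5·(1/83); sign now +1
(1/83) = 1; final value = sign = +1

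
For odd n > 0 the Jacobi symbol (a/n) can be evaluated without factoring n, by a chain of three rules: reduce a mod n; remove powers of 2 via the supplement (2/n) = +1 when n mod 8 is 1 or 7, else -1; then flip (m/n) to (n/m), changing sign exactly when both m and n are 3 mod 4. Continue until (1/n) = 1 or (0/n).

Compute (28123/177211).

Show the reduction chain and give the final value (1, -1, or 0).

-1

flip (28123/177211) -> (177211/28123): both odd, 28123 mod 4 = 3, 177211 mod 4 = 3, so the flip contributes -1; sign now -1
(177211/28123): 177211 mod 28123 = 8473, so (177211/28123) = (8473/28123)
flip (8473/28123) -> (28123/8473): both odd, 8473 mod 4 = 1, 28123 mod 4 = 3, so the flip contributes +1; sign now -1
(28123/8473): 28123 mod 8473 = 2704, so (28123/8473) = (2704/8473)
factor out 2^4: 2704 = 2^4·169; with 8473 mod 8 = 1, (2/8473) = +1; sign now -1; continue with (169/8473)
flip (169/8473) -> (8473/169): both odd, 169 mod 4 = 1, 8473 mod 4 = 1, so the flip contributes +1; sign now -1
(8473/169): 8473 mod 169 = 23, so (8473/169) = (23/169)
flip (23/169) -> (169/23): both odd, 23 mod 4 = 3, 169 mod 4 = 1, so the flip contributes +1; sign now -1
(169/23): 169 mod 23 = 8, so (169/23) = (8/23)
factor out 2^3: 8 = 2^3·1; with 23 mod 8 = 7, (2/23) = +1; sign now -1; continue with (1/23)
reached (1/23) = 1, so the symbol is -1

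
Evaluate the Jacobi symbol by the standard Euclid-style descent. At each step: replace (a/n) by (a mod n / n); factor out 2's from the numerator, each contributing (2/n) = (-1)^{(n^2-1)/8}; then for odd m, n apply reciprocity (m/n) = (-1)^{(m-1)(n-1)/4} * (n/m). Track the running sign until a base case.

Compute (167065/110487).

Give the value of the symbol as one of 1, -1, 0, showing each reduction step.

-1

(167065/110487) = (56578/110487)   [reduce mod 110487]
56578 = 2^1·28289; (2/110487) = +1 since 110487 mod 8 = 7, so (56578/110487) = (+1)^1·(28289/110487); sign now +1
reciprocity: (28289/110487) = +1·(110487/28289) since 28289 mod 4 = 1, 110487 mod 4 = 3; sign now +1
(110487/28289) = (25620/28289)   [reduce mod 28289]
25620 = 2^2·6405; (2/28289) = +1 since 28289 mod 8 = 1, so (25620/28289) = (+1)^2·(6405/28289); sign now +1
reciprocity: (6405/28289) = +1·(28289/6405) since 6405 mod 4 = 1, 28289 mod 4 = 1; sign now +1
(28289/6405) = (2669/6405)   [reduce mod 6405]
reciprocity: (2669/6405) = +1·(6405/2669) since 2669 mod 4 = 1, 6405 mod 4 = 1; sign now +1
(6405/2669) = (1067/2669)   [reduce mod 2669]
reciprocity: (1067/2669) = +1·(2669/1067) since 1067 mod 4 = 3, 2669 mod 4 = 1; sign now +1
(2669/1067) = (535/1067)   [reduce mod 1067]
reciprocity: (535/1067) = -1·(1067/535) since 535 mod 4 = 3, 1067 mod 4 = 3; sign now -1
(1067/535) = (532/535)   [reduce mod 535]
532 = 2^2·133; (2/535) = +1 since 535 mod 8 = 7, so (532/535) = (+1)^2·(133/535); sign now -1
reciprocity: (133/535) = +1·(535/133) since 133 mod 4 = 1, 535 mod 4 = 3; sign now -1
(535/133) = (3/133)   [reduce mod 133]
reciprocity: (3/133) = +1·(133/3) since 3 mod 4 = 3, 133 mod 4 = 1; sign now -1
(133/3) = (1/3)   [reduce mod 3]
(1/3) = 1; final value = sign = -1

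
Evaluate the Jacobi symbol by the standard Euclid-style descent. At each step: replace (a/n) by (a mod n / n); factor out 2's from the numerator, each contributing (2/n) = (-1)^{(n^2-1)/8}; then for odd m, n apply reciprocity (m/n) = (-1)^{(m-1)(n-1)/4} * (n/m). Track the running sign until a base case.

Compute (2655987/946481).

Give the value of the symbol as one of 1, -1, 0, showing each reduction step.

(2655987/946481): 2655987 mod 946481 = 763025, so (2655987/946481) = (763025/946481)
flip (763025/946481) -> (946481/763025): both odd, 763025 mod 4 = 1, 946481 mod 4 = 1, so the flip contributes +1; sign now +1
(946481/763025): 946481 mod 763025 = 183456, so (946481/763025) = (183456/763025)
factor out 2^5: 183456 = 2^5·5733; with 763025 mod 8 = 1, (2/763025) = +1; sign now +1; continue with (5733/763025)
flip (5733/763025) -> (763025/5733): both odd, 5733 mod 4 = 1, 763025 mod 4 = 1, so the flip contributes +1; sign now +1
(763025/5733): 763025 mod 5733 = 536, so (763025/5733) = (536/5733)
factor out 2^3: 536 = 2^3·67; with 5733 mod 8 = 5, (2/5733) = -1; sign now -1; continue with (67/5733)
flip (67/5733) -> (5733/67): both odd, 67 mod 4 = 3, 5733 mod 4 = 1, so the flip contributes +1; sign now -1
(5733/67): 5733 mod 67 = 38, so (5733/67) = (38/67)
factor out 2^1: 38 = 2^1·19; with 67 mod 8 = 3, (2/67) = -1; sign now +1; continue with (19/67)
flip (19/67) -> (67/19): both odd, 19 mod 4 = 3, 67 mod 4 = 3, so the flip contributes -1; sign now -1
(67/19): 67 mod 19 = 10, so (67/19) = (10/19)
factor out 2^1: 10 = 2^1·5; with 19 mod 8 = 3, (2/19) = -1; sign now +1; continue with (5/19)
flip (5/19) -> (19/5): both odd, 5 mod 4 = 1, 19 mod 4 = 3, so the flip contributes +1; sign now +1
(19/5): 19 mod 5 = 4, so (19/5) = (4/5)
factor out 2^2: 4 = 2^2·1; with 5 mod 8 = 5, (2/5) = -1; sign now +1; continue with (1/5)
reached (1/5) = 1, so the symbol is +1

1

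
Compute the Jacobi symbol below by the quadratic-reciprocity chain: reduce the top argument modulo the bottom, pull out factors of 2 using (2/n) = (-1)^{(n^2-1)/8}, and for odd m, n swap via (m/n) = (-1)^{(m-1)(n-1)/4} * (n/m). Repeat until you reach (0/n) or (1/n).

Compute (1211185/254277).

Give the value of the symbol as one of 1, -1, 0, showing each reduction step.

(1211185/254277): 1211185 mod 254277 = 194077, so (1211185/254277) = (194077/254277)
flip (194077/254277) -> (254277/194077): both odd, 194077 mod 4 = 1, 254277 mod 4 = 1, so the flip contributes +1; sign now +1
(254277/194077): 254277 mod 194077 = 60200, so (254277/194077) = (60200/194077)
factor out 2^3: 60200 = 2^3·7525; with 194077 mod 8 = 5, (2/194077) = -1; sign now -1; continue with (7525/194077)
flip (7525/194077) -> (194077/7525): both odd, 7525 mod 4 = 1, 194077 mod 4 = 1, so the flip contributes +1; sign now -1
(194077/7525): 194077 mod 7525 = 5952, so (194077/7525) = (5952/7525)
factor out 2^6: 5952 = 2^6·93; with 7525 mod 8 = 5, (2/7525) = -1; sign now -1; continue with (93/7525)
flip (93/7525) -> (7525/93): both odd, 93 mod 4 = 1, 7525 mod 4 = 1, so the flip contributes +1; sign now -1
(7525/93): 7525 mod 93 = 85, so (7525/93) = (85/93)
flip (85/93) -> (93/85): both odd, 85 mod 4 = 1, 93 mod 4 = 1, so the flip contributes +1; sign now -1
(93/85): 93 mod 85 = 8, so (93/85) = (8/85)
factor out 2^3: 8 = 2^3·1; with 85 mod 8 = 5, (2/85) = -1; sign now +1; continue with (1/85)
reached (1/85) = 1, so the symbol is +1

1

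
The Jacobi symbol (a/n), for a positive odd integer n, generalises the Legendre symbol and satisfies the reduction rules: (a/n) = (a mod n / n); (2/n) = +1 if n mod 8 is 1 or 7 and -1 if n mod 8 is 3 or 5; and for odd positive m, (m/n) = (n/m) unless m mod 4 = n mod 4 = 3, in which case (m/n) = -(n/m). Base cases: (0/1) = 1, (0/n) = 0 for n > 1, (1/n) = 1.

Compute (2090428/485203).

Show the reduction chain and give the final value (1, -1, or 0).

1

(2090428/485203): 2090428 mod 485203 = 149616, so (2090428/485203) = (149616/485203)
factor out 2^4: 149616 = 2^4·9351; with 485203 mod 8 = 3, (2/485203) = -1; sign now +1; continue with (9351/485203)
flip (9351/485203) -> (485203/9351): both odd, 9351 mod 4 = 3, 485203 mod 4 = 3, so the flip contributes -1; sign now -1
(485203/9351): 485203 mod 9351 = 8302, so (485203/9351) = (8302/9351)
factor out 2^1: 8302 = 2^1·4151; with 9351 mod 8 = 7, (2/9351) = +1; sign now -1; continue with (4151/9351)
flip (4151/9351) -> (9351/4151): both odd, 4151 mod 4 = 3, 9351 mod 4 = 3, so the flip contributes -1; sign now +1
(9351/4151): 9351 mod 4151 = 1049, so (9351/4151) = (1049/4151)
flip (1049/4151) -> (4151/1049): both odd, 1049 mod 4 = 1, 4151 mod 4 = 3, so the flip contributes +1; sign now +1
(4151/1049): 4151 mod 1049 = 1004, so (4151/1049) = (1004/1049)
factor out 2^2: 1004 = 2^2·251; with 1049 mod 8 = 1, (2/1049) = +1; sign now +1; continue with (251/1049)
flip (251/1049) -> (1049/251): both odd, 251 mod 4 = 3, 1049 mod 4 = 1, so the flip contributes +1; sign now +1
(1049/251): 1049 mod 251 = 45, so (1049/251) = (45/251)
flip (45/251) -> (251/45): both odd, 45 mod 4 = 1, 251 mod 4 = 3, so the flip contributes +1; sign now +1
(251/45): 251 mod 45 = 26, so (251/45) = (26/45)
factor out 2^1: 26 = 2^1·13; with 45 mod 8 = 5, (2/45) = -1; sign now -1; continue with (13/45)
flip (13/45) -> (45/13): both odd, 13 mod 4 = 1, 45 mod 4 = 1, so the flip contributes +1; sign now -1
(45/13): 45 mod 13 = 6, so (45/13) = (6/13)
factor out 2^1: 6 = 2^1·3; with 13 mod 8 = 5, (2/13) = -1; sign now +1; continue with (3/13)
flip (3/13) -> (13/3): both odd, 3 mod 4 = 3, 13 mod 4 = 1, so the flip contributes +1; sign now +1
(13/3): 13 mod 3 = 1, so (13/3) = (1/3)
reached (1/3) = 1, so the symbol is +1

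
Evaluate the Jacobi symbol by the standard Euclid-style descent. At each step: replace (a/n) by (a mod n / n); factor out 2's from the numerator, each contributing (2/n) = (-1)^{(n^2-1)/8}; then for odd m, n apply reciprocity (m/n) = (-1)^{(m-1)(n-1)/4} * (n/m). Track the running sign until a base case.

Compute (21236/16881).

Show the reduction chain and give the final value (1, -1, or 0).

(21236/16881) = (4355/16881)   [reduce mod 16881]
reciprocity: (4355/16881) = +1·(16881/4355) since 4355 mod 4 = 3, 16881 mod 4 = 1; sign now +1
(16881/4355) = (3816/4355)   [reduce mod 4355]
3816 = 2^3·477; (2/4355) = -1 since 4355 mod 8 = 3, so (3816/4355) = (-1)^3·(477/4355); sign now -1
reciprocity: (477/4355) = +1·(4355/477) since 477 mod 4 = 1, 4355 mod 4 = 3; sign now -1
(4355/477) = (62/477)   [reduce mod 477]
62 = 2^1·31; (2/477) = -1 since 477 mod 8 = 5, so (62/477) = (-1)^1·(31/477); sign now +1
reciprocity: (31/477) = +1·(477/31) since 31 mod 4 = 3, 477 mod 4 = 1; sign now +1
(477/31) = (12/31)   [reduce mod 31]
12 = 2^2·3; (2/31) = +1 since 31 mod 8 = 7, so (12/31) = (+1)^2·(3/31); sign now +1
reciprocity: (3/31) = -1·(31/3) since 3 mod 4 = 3, 31 mod 4 = 3; sign now -1
(31/3) = (1/3)   [reduce mod 3]
(1/3) = 1; final value = sign = -1

-1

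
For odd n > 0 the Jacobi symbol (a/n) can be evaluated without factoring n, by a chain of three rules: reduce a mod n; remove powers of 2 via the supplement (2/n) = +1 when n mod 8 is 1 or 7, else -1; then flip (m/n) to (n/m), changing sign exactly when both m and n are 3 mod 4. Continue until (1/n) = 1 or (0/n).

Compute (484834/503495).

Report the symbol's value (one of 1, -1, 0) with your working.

1

factor out 2^1: 484834 = 2^1·242417; with 503495 mod 8 = 7, (2/503495) = +1; sign now +1; continue with (242417/503495)
flip (242417/503495) -> (503495/242417): both odd, 242417 mod 4 = 1, 503495 mod 4 = 3, so the flip contributes +1; sign now +1
(503495/242417): 503495 mod 242417 = 18661, so (503495/242417) = (18661/242417)
flip (18661/242417) -> (242417/18661): both odd, 18661 mod 4 = 1, 242417 mod 4 = 1, so the flip contributes +1; sign now +1
(242417/18661): 242417 mod 18661 = 18485, so (242417/18661) = (18485/18661)
flip (18485/18661) -> (18661/18485): both odd, 18485 mod 4 = 1, 18661 mod 4 = 1, so the flip contributes +1; sign now +1
(18661/18485): 18661 mod 18485 = 176, so (18661/18485) = (176/18485)
factor out 2^4: 176 = 2^4·11; with 18485 mod 8 = 5, (2/18485) = -1; sign now +1; continue with (11/18485)
flip (11/18485) -> (18485/11): both odd, 11 mod 4 = 3, 18485 mod 4 = 1, so the flip contributes +1; sign now +1
(18485/11): 18485 mod 11 = 5, so (18485/11) = (5/11)
flip (5/11) -> (11/5): both odd, 5 mod 4 = 1, 11 mod 4 = 3, so the flip contributes +1; sign now +1
(11/5): 11 mod 5 = 1, so (11/5) = (1/5)
reached (1/5) = 1, so the symbol is +1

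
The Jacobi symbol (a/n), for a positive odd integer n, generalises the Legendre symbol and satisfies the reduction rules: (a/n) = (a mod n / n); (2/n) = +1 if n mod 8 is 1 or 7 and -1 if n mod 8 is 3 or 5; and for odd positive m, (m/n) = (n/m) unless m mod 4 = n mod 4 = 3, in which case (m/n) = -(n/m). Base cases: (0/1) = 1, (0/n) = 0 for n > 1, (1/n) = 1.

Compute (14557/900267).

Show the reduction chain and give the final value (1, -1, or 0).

-1

flip (14557/900267) -> (900267/14557): both odd, 14557 mod 4 = 1, 900267 mod 4 = 3, so the flip contributes +1; sign now +1
(900267/14557): 900267 mod 14557 = 12290, so (900267/14557) = (12290/14557)
factor out 2^1: 12290 = 2^1·6145; with 14557 mod 8 = 5, (2/14557) = -1; sign now -1; continue with (6145/14557)
flip (6145/14557) -> (14557/6145): both odd, 6145 mod 4 = 1, 14557 mod 4 = 1, so the flip contributes +1; sign now -1
(14557/6145): 14557 mod 6145 = 2267, so (14557/6145) = (2267/6145)
flip (2267/6145) -> (6145/2267): both odd, 2267 mod 4 = 3, 6145 mod 4 = 1, so the flip contributes +1; sign now -1
(6145/2267): 6145 mod 2267 = 1611, so (6145/2267) = (1611/2267)
flip (1611/2267) -> (2267/1611): both odd, 1611 mod 4 = 3, 2267 mod 4 = 3, so the flip contributes -1; sign now +1
(2267/1611): 2267 mod 1611 = 656, so (2267/1611) = (656/1611)
factor out 2^4: 656 = 2^4·41; with 1611 mod 8 = 3, (2/1611) = -1; sign now +1; continue with (41/1611)
flip (41/1611) -> (1611/41): both odd, 41 mod 4 = 1, 1611 mod 4 = 3, so the flip contributes +1; sign now +1
(1611/41): 1611 mod 41 = 12, so (1611/41) = (12/41)
factor out 2^2: 12 = 2^2·3; with 41 mod 8 = 1, (2/41) = +1; sign now +1; continue with (3/41)
flip (3/41) -> (41/3): both odd, 3 mod 4 = 3, 41 mod 4 = 1, so the flip contributes +1; sign now +1
(41/3): 41 mod 3 = 2, so (41/3) = (2/3)
factor out 2^1: 2 = 2^1·1; with 3 mod 8 = 3, (2/3) = -1; sign now -1; continue with (1/3)
reached (1/3) = 1, so the symbol is -1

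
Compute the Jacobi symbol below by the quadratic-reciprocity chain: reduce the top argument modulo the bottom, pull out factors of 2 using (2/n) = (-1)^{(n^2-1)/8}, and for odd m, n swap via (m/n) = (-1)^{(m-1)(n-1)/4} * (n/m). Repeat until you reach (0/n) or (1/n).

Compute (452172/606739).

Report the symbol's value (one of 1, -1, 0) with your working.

452172 = 2^2·113043; (2/606739) = -1 since 606739 mod 8 = 3, so (452172/606739) = (-1)^2·(113043/606739); sign now +1
reciprocity: (113043/606739) = -1·(606739/113043) since 113043 mod 4 = 3, 606739 mod 4 = 3; sign now -1
(606739/113043) = (41524/113043)   [reduce mod 113043]
41524 = 2^2·10381; (2/113043) = -1 since 113043 mod 8 = 3, so (41524/113043) = (-1)^2·(10381/113043); sign now -1
reciprocity: (10381/113043) = +1·(113043/10381) since 10381 mod 4 = 1, 113043 mod 4 = 3; sign now -1
(113043/10381) = (9233/10381)   [reduce mod 10381]
reciprocity: (9233/10381) = +1·(10381/9233) since 9233 mod 4 = 1, 10381 mod 4 = 1; sign now -1
(10381/9233) = (1148/9233)   [reduce mod 9233]
1148 = 2^2·287; (2/9233) = +1 since 9233 mod 8 = 1, so (1148/9233) = (+1)^2·(287/9233); sign now -1
reciprocity: (287/9233) = +1·(9233/287) since 287 mod 4 = 3, 9233 mod 4 = 1; sign now -1
(9233/287) = (49/287)   [reduce mod 287]
reciprocity: (49/287) = +1·(287/49) since 49 mod 4 = 1, 287 mod 4 = 3; sign now -1
(287/49) = (42/49)   [reduce mod 49]
42 = 2^1·21; (2/49) = +1 since 49 mod 8 = 1, so (42/49) = (+1)^1·(21/49); sign now -1
reciprocity: (21/49) = +1·(49/21) since 21 mod 4 = 1, 49 mod 4 = 1; sign now -1
(49/21) = (7/21)   [reduce mod 21]
reciprocity: (7/21) = +1·(21/7) since 7 mod 4 = 3, 21 mod 4 = 1; sign now -1
(21/7) = (0/7)   [reduce mod 7]
(0/7) = 0   [gcd(a, n) > 1]; final value = 0

0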